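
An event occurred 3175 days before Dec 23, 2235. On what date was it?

April 14, 2227

−365 (one year) → Dec 23, 2234 (2810 left).
−365 (one year) → Dec 23, 2233 (2445 left).
−365 (one year) → Dec 23, 2232 (2080 left).
−366 (one year; includes Feb 29, 2232) → Dec 23, 2231 (1714 left).
−365 (one year) → Dec 23, 2230 (1349 left).
−365 (one year) → Dec 23, 2229 (984 left).
−365 (one year) → Dec 23, 2228 (619 left).
−366 (one year; includes Feb 29, 2228) → Dec 23, 2227 (253 left).
−23 → Nov 30, 2227 (end of Nov, 30 days; 230 left).
−30 → Oct 31, 2227 (end of Oct, 31 days; 200 left).
−31 → Sep 30, 2227 (end of Sep, 30 days; 169 left).
−30 → Aug 31, 2227 (end of Aug, 31 days; 139 left).
−31 → Jul 31, 2227 (end of Jul, 31 days; 108 left).
−31 → Jun 30, 2227 (end of Jun, 30 days; 77 left).
−30 → May 31, 2227 (end of May, 31 days; 47 left).
−31 → Apr 30, 2227 (end of Apr, 30 days; 16 left).
−16 → Apr 14, 2227.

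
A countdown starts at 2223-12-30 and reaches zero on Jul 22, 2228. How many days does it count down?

1666

Dec 30, 2223 → Dec 30, 2224: 366 days (Feb 29, 2224 is in that span).
Dec 30, 2224 → Dec 30, 2225: 365 days.
Dec 30, 2225 → Dec 30, 2226: 365 days.
Dec 30, 2226 → Dec 30, 2227: 365 days.
Dec 30, 2227 → Jan 30, 2228: 31 days (December has 31).
Jan 30, 2228 → Feb 29, 2228: 30 days (January has 31).
Feb 29, 2228 → Mar 29, 2228: 29 days (February has 29).
Mar 29, 2228 → Apr 29, 2228: 31 days (March has 31).
Apr 29, 2228 → May 29, 2228: 30 days (April has 30).
May 29, 2228 → Jun 29, 2228: 31 days (May has 31).
Jun 29, 2228 → Jul 22, 2228: 23 days.
Total: 1666 days.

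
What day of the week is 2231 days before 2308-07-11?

Monday

First find the weekday of Jul 11, 2308. Doomsday rule: the anchor day for the 2300s is Wednesday. For year 08: 8÷12 = 0 r 8, and 8÷4 = 2, so 0+8+2 = 10.
Wednesday + 10 ≡ Saturday — that's 2308's doomsday.
In July the doomsday date is Jul 11.
Jul 11 is the doomsday itself: Saturday.
2231 mod 7 = 5, so 2231 days before a Saturday is Saturday − 5 = Monday.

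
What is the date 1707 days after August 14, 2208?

April 17, 2213

+365 (one year) → Aug 14, 2209 (1342 left).
+365 (one year) → Aug 14, 2210 (977 left).
+365 (one year) → Aug 14, 2211 (612 left).
+366 (one year; includes Feb 29, 2212) → Aug 14, 2212 (246 left).
Aug has 31 days: +18 → Sep 1, 2212 (228 left).
Sep has 30 days: +30 → Oct 1, 2212 (198 left).
Oct has 31 days: +31 → Nov 1, 2212 (167 left).
Nov has 30 days: +30 → Dec 1, 2212 (137 left).
Dec has 31 days: +31 → Jan 1, 2213 (106 left).
Jan has 31 days: +31 → Feb 1, 2213 (75 left).
Feb has 28 days: +28 → Mar 1, 2213 (47 left).
Mar has 31 days: +31 → Apr 1, 2213 (16 left).
+16 → Apr 17, 2213.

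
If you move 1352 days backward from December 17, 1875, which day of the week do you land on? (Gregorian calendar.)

Thursday

First find the weekday of Dec 17, 1875. Doomsday rule: the anchor day for the 1800s is Friday. For year 75: 75÷12 = 6 r 3, and 3÷4 = 0, so 6+3+0 = 9.
Friday + 9 ≡ Sunday — that's 1875's doomsday.
In December the doomsday date is Dec 12.
Dec 17 is 5 days after Dec 12; 5 mod 7 = 5, so Sunday + 5 = Friday.
1352 mod 7 = 1, so 1352 days before a Friday is Friday − 1 = Thursday.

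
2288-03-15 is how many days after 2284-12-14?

Dec 14, 2284 → Dec 14, 2285: 365 days.
Dec 14, 2285 → Dec 14, 2286: 365 days.
Dec 14, 2286 → Dec 14, 2287: 365 days.
Dec 14, 2287 → Jan 14, 2288: 31 days (December has 31).
Jan 14, 2288 → Feb 14, 2288: 31 days (January has 31).
Feb 14, 2288 → Mar 14, 2288: 29 days (February has 29).
Mar 14, 2288 → Mar 15, 2288: 1 days.
Total: 1187 days.

1187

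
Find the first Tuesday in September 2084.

September 5, 2084

September 1, 2084 is a Friday.
The first Tuesday is therefore September 5 (4 days later).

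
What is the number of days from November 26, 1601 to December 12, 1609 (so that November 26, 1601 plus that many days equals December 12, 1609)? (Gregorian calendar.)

2938

Nov 26, 1601 → Nov 26, 1602: 365 days.
Nov 26, 1602 → Nov 26, 1603: 365 days.
Nov 26, 1603 → Nov 26, 1604: 366 days (Feb 29, 1604 is in that span).
Nov 26, 1604 → Nov 26, 1605: 365 days.
Nov 26, 1605 → Nov 26, 1606: 365 days.
Nov 26, 1606 → Nov 26, 1607: 365 days.
Nov 26, 1607 → Nov 26, 1608: 366 days (Feb 29, 1608 is in that span).
Nov 26, 1608 → Dec 26, 1608: 30 days (November has 30).
Dec 26, 1608 → Jan 26, 1609: 31 days (December has 31).
Jan 26, 1609 → Feb 26, 1609: 31 days (January has 31).
Feb 26, 1609 → Mar 26, 1609: 28 days (February has 28).
Mar 26, 1609 → Apr 26, 1609: 31 days (March has 31).
Apr 26, 1609 → May 26, 1609: 30 days (April has 30).
May 26, 1609 → Jun 26, 1609: 31 days (May has 31).
Jun 26, 1609 → Jul 26, 1609: 30 days (June has 30).
Jul 26, 1609 → Aug 26, 1609: 31 days (July has 31).
Aug 26, 1609 → Sep 26, 1609: 31 days (August has 31).
Sep 26, 1609 → Oct 26, 1609: 30 days (September has 30).
Oct 26, 1609 → Nov 26, 1609: 31 days (October has 31).
Nov 26, 1609 → Dec 12, 1609: 16 days.
Total: 2938 days.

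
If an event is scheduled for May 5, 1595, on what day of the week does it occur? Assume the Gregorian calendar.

Friday

Doomsday rule: the anchor day for the 1500s is Wednesday. For year 95: 95÷12 = 7 r 11, and 11÷4 = 2, so 7+11+2 = 20.
Wednesday + 20 ≡ Tuesday — that's 1595's doomsday.
In May the doomsday date is May 9.
May 5 is 4 days before May 9; 4 mod 7 = 4, so Tuesday − 4 = Friday.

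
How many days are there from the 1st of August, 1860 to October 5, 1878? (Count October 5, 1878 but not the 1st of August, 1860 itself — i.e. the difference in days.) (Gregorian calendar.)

Aug 1, 1860 → Aug 1, 1861: 365 days.
Aug 1, 1861 → Aug 1, 1862: 365 days.
Aug 1, 1862 → Aug 1, 1863: 365 days.
Aug 1, 1863 → Aug 1, 1864: 366 days (Feb 29, 1864 is in that span).
Aug 1, 1864 → Aug 1, 1865: 365 days.
Aug 1, 1865 → Aug 1, 1866: 365 days.
Aug 1, 1866 → Aug 1, 1867: 365 days.
Aug 1, 1867 → Aug 1, 1868: 366 days (Feb 29, 1868 is in that span).
Aug 1, 1868 → Aug 1, 1869: 365 days.
Aug 1, 1869 → Aug 1, 1870: 365 days.
Aug 1, 1870 → Aug 1, 1871: 365 days.
Aug 1, 1871 → Aug 1, 1872: 366 days (Feb 29, 1872 is in that span).
Aug 1, 1872 → Aug 1, 1873: 365 days.
Aug 1, 1873 → Aug 1, 1874: 365 days.
Aug 1, 1874 → Aug 1, 1875: 365 days.
Aug 1, 1875 → Aug 1, 1876: 366 days (Feb 29, 1876 is in that span).
Aug 1, 1876 → Aug 1, 1877: 365 days.
Aug 1, 1877 → Aug 1, 1878: 365 days.
Aug 1, 1878 → Sep 1, 1878: 31 days (August has 31).
Sep 1, 1878 → Oct 1, 1878: 30 days (September has 30).
Oct 1, 1878 → Oct 5, 1878: 4 days.
Total: 6639 days.

6639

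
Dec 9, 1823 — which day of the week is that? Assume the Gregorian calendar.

Doomsday rule: the anchor day for the 1800s is Friday. For year 23: 23÷12 = 1 r 11, and 11÷4 = 2, so 1+11+2 = 14.
Friday + 14 ≡ Friday — that's 1823's doomsday.
In December the doomsday date is Dec 12.
Dec 9 is 3 days before Dec 12; 3 mod 7 = 3, so Friday − 3 = Tuesday.

Tuesday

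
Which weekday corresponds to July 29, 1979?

January 1, 1979 is a Monday.
Jan 1, 1979 → Feb 1, 1979: 31 days (January has 31).
Feb 1, 1979 → Mar 1, 1979: 28 days (February has 28).
Mar 1, 1979 → Apr 1, 1979: 31 days (March has 31).
Apr 1, 1979 → May 1, 1979: 30 days (April has 30).
May 1, 1979 → Jun 1, 1979: 31 days (May has 31).
Jun 1, 1979 → Jul 1, 1979: 30 days (June has 30).
Jul 1, 1979 → Jul 29, 1979: 28 days.
Total: 209 days.
209 mod 7 = 6, so Monday + 6 = Sunday.

Sunday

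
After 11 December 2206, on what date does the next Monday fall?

December 15, 2206

Dec 11, 2206 is a Thursday.
From Thursday to the next Monday is 4 days.
Dec 11, 2206 + 4 = Dec 15, 2206.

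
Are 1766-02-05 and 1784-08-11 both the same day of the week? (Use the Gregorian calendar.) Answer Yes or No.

Yes

From Feb 5, 1766 to Aug 11, 1784 is 6762 days.
6762 mod 7 = 0, so they are the same weekday.
(Feb 5, 1766 is a Wednesday; Aug 11, 1784 is a Wednesday.)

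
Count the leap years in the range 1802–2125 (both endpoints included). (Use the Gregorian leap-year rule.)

Multiples of 4 in [1802,2125]: 81.
Of those, multiples of 100: 3 (not leap unless ÷400).
Multiples of 400: 1.
Leap years = 81 − 3 + 1 = 79.

79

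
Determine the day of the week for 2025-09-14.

Doomsday rule: the anchor day for the 2000s is Tuesday. For year 25: 25÷12 = 2 r 1, and 1÷4 = 0, so 2+1+0 = 3.
Tuesday + 3 ≡ Friday — that's 2025's doomsday.
In September the doomsday date is Sep 5.
Sep 14 is 9 days after Sep 5; 9 mod 7 = 2, so Friday + 2 = Sunday.

Sunday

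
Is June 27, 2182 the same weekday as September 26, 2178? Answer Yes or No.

From Sep 26, 2178 to Jun 27, 2182 is 1370 days.
1370 mod 7 = 5, so they are different weekdays.
(Sep 26, 2178 is a Saturday; Jun 27, 2182 is a Thursday.)

No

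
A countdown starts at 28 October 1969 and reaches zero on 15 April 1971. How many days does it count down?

Oct 28, 1969 → Oct 28, 1970: 365 days.
Oct 28, 1970 → Nov 28, 1970: 31 days (October has 31).
Nov 28, 1970 → Dec 28, 1970: 30 days (November has 30).
Dec 28, 1970 → Jan 28, 1971: 31 days (December has 31).
Jan 28, 1971 → Feb 28, 1971: 31 days (January has 31).
Feb 28, 1971 → Mar 28, 1971: 28 days (February has 28).
Mar 28, 1971 → Apr 15, 1971: 18 days.
Total: 534 days.

534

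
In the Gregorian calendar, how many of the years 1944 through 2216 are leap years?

67

Multiples of 4 in [1944,2216]: 69.
Of those, multiples of 100: 3 (not leap unless ÷400).
Multiples of 400: 1.
Leap years = 69 − 3 + 1 = 67.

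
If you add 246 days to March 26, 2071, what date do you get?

Mar has 31 days: +6 → Apr 1, 2071 (240 left).
Apr has 30 days: +30 → May 1, 2071 (210 left).
May has 31 days: +31 → Jun 1, 2071 (179 left).
Jun has 30 days: +30 → Jul 1, 2071 (149 left).
Jul has 31 days: +31 → Aug 1, 2071 (118 left).
Aug has 31 days: +31 → Sep 1, 2071 (87 left).
Sep has 30 days: +30 → Oct 1, 2071 (57 left).
Oct has 31 days: +31 → Nov 1, 2071 (26 left).
+26 → Nov 27, 2071.

November 27, 2071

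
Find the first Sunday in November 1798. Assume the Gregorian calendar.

November 1, 1798 is a Thursday.
The first Sunday is therefore November 4 (3 days later).

November 4, 1798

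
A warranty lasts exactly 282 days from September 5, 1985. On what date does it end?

June 14, 1986

Sep has 30 days: +26 → Oct 1, 1985 (256 left).
Oct has 31 days: +31 → Nov 1, 1985 (225 left).
Nov has 30 days: +30 → Dec 1, 1985 (195 left).
Dec has 31 days: +31 → Jan 1, 1986 (164 left).
Jan has 31 days: +31 → Feb 1, 1986 (133 left).
Feb has 28 days: +28 → Mar 1, 1986 (105 left).
Mar has 31 days: +31 → Apr 1, 1986 (74 left).
Apr has 30 days: +30 → May 1, 1986 (44 left).
May has 31 days: +31 → Jun 1, 1986 (13 left).
+13 → Jun 14, 1986.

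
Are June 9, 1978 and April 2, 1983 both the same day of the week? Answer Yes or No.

From Jun 9, 1978 to Apr 2, 1983 is 1758 days.
1758 mod 7 = 1, so they are different weekdays.
(Jun 9, 1978 is a Friday; Apr 2, 1983 is a Saturday.)

No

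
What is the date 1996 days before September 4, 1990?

March 18, 1985

−365 (one year) → Sep 4, 1989 (1631 left).
−365 (one year) → Sep 4, 1988 (1266 left).
−366 (one year; includes Feb 29, 1988) → Sep 4, 1987 (900 left).
−365 (one year) → Sep 4, 1986 (535 left).
−365 (one year) → Sep 4, 1985 (170 left).
−4 → Aug 31, 1985 (end of Aug, 31 days; 166 left).
−31 → Jul 31, 1985 (end of Jul, 31 days; 135 left).
−31 → Jun 30, 1985 (end of Jun, 30 days; 104 left).
−30 → May 31, 1985 (end of May, 31 days; 74 left).
−31 → Apr 30, 1985 (end of Apr, 30 days; 43 left).
−30 → Mar 31, 1985 (end of Mar, 31 days; 13 left).
−13 → Mar 18, 1985.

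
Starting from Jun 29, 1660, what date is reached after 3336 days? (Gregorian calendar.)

August 17, 1669

+365 (one year) → Jun 29, 1661 (2971 left).
+365 (one year) → Jun 29, 1662 (2606 left).
+365 (one year) → Jun 29, 1663 (2241 left).
+366 (one year; includes Feb 29, 1664) → Jun 29, 1664 (1875 left).
+365 (one year) → Jun 29, 1665 (1510 left).
+365 (one year) → Jun 29, 1666 (1145 left).
+365 (one year) → Jun 29, 1667 (780 left).
+366 (one year; includes Feb 29, 1668) → Jun 29, 1668 (414 left).
+365 (one year) → Jun 29, 1669 (49 left).
Jun has 30 days: +2 → Jul 1, 1669 (47 left).
Jul has 31 days: +31 → Aug 1, 1669 (16 left).
+16 → Aug 17, 1669.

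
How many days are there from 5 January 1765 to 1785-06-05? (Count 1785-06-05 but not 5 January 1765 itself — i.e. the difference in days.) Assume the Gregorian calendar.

7456

Jan 5, 1765 → Jan 5, 1766: 365 days.
Jan 5, 1766 → Jan 5, 1767: 365 days.
Jan 5, 1767 → Jan 5, 1768: 365 days.
Jan 5, 1768 → Jan 5, 1769: 366 days (Feb 29, 1768 is in that span).
Jan 5, 1769 → Jan 5, 1770: 365 days.
Jan 5, 1770 → Jan 5, 1771: 365 days.
Jan 5, 1771 → Jan 5, 1772: 365 days.
Jan 5, 1772 → Jan 5, 1773: 366 days (Feb 29, 1772 is in that span).
Jan 5, 1773 → Jan 5, 1774: 365 days.
Jan 5, 1774 → Jan 5, 1775: 365 days.
Jan 5, 1775 → Jan 5, 1776: 365 days.
Jan 5, 1776 → Jan 5, 1777: 366 days (Feb 29, 1776 is in that span).
Jan 5, 1777 → Jan 5, 1778: 365 days.
Jan 5, 1778 → Jan 5, 1779: 365 days.
Jan 5, 1779 → Jan 5, 1780: 365 days.
Jan 5, 1780 → Jan 5, 1781: 366 days (Feb 29, 1780 is in that span).
Jan 5, 1781 → Jan 5, 1782: 365 days.
Jan 5, 1782 → Jan 5, 1783: 365 days.
Jan 5, 1783 → Jan 5, 1784: 365 days.
Jan 5, 1784 → Jan 5, 1785: 366 days (Feb 29, 1784 is in that span).
Jan 5, 1785 → Feb 5, 1785: 31 days (January has 31).
Feb 5, 1785 → Mar 5, 1785: 28 days (February has 28).
Mar 5, 1785 → Apr 5, 1785: 31 days (March has 31).
Apr 5, 1785 → May 5, 1785: 30 days (April has 30).
May 5, 1785 → Jun 5, 1785: 31 days.
Total: 7456 days.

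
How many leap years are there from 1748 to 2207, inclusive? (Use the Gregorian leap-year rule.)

Multiples of 4 in [1748,2207]: 115.
Of those, multiples of 100: 5 (not leap unless ÷400).
Multiples of 400: 1.
Leap years = 115 − 5 + 1 = 111.

111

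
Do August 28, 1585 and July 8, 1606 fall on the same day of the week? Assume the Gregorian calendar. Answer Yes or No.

From Aug 28, 1585 to Jul 8, 1606 is 7619 days.
7619 mod 7 = 3, so they are different weekdays.
(Aug 28, 1585 is a Wednesday; Jul 8, 1606 is a Saturday.)

No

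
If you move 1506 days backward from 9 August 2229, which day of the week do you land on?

Saturday

Aug 9, 2229 is a Sunday.
1506 mod 7 = 1, so 1506 days before a Sunday is Sunday − 1 = Saturday.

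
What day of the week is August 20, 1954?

Doomsday rule: the anchor day for the 1900s is Wednesday. For year 54: 54÷12 = 4 r 6, and 6÷4 = 1, so 4+6+1 = 11.
Wednesday + 11 ≡ Sunday — that's 1954's doomsday.
In August the doomsday date is Aug 8.
Aug 20 is 12 days after Aug 8; 12 mod 7 = 5, so Sunday + 5 = Friday.

Friday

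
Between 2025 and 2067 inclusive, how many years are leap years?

10

Multiples of 4 in [2025,2067]: 10.
Of those, multiples of 100: 0 (not leap unless ÷400).
Multiples of 400: 0.
Leap years = 10 − 0 + 0 = 10.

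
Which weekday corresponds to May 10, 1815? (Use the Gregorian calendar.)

Wednesday

January 1, 1815 is a Sunday.
Jan 1, 1815 → Feb 1, 1815: 31 days (January has 31).
Feb 1, 1815 → Mar 1, 1815: 28 days (February has 28).
Mar 1, 1815 → Apr 1, 1815: 31 days (March has 31).
Apr 1, 1815 → May 1, 1815: 30 days (April has 30).
May 1, 1815 → May 10, 1815: 9 days.
Total: 129 days.
129 mod 7 = 3, so Sunday + 3 = Wednesday.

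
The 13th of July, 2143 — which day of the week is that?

Saturday

Doomsday rule: the anchor day for the 2100s is Sunday. For year 43: 43÷12 = 3 r 7, and 7÷4 = 1, so 3+7+1 = 11.
Sunday + 11 ≡ Thursday — that's 2143's doomsday.
In July the doomsday date is Jul 11.
Jul 13 is 2 days after Jul 11; 2 mod 7 = 2, so Thursday + 2 = Saturday.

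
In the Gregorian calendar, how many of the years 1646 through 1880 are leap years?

Multiples of 4 in [1646,1880]: 59.
Of those, multiples of 100: 2 (not leap unless ÷400).
Multiples of 400: 0.
Leap years = 59 − 2 + 0 = 57.

57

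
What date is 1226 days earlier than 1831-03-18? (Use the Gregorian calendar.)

−365 (one year) → Mar 18, 1830 (861 left).
−365 (one year) → Mar 18, 1829 (496 left).
−365 (one year) → Mar 18, 1828 (131 left).
−18 → Feb 29, 1828 (end of Feb, 29 days; 113 left).
−29 → Jan 31, 1828 (end of Jan, 31 days; 84 left).
−31 → Dec 31, 1827 (end of Dec, 31 days; 53 left).
−31 → Nov 30, 1827 (end of Nov, 30 days; 22 left).
−22 → Nov 8, 1827.

November 8, 1827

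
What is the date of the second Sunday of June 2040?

June 1, 2040 is a Friday.
The first Sunday is therefore June 3 (2 days later).
The second Sunday is 3 + 1×7 = June 10.

June 10, 2040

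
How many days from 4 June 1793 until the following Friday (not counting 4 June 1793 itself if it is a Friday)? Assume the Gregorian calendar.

Jun 4, 1793 is a Tuesday.
From Tuesday to the next Friday is 3 days.

3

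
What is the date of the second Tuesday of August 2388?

August 1, 2388 is a Monday.
The first Tuesday is therefore August 2 (1 days later).
The second Tuesday is 2 + 1×7 = August 9.

August 9, 2388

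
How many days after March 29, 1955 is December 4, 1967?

4633

Mar 29, 1955 → Mar 29, 1956: 366 days (Feb 29, 1956 is in that span).
Mar 29, 1956 → Mar 29, 1957: 365 days.
Mar 29, 1957 → Mar 29, 1958: 365 days.
Mar 29, 1958 → Mar 29, 1959: 365 days.
Mar 29, 1959 → Mar 29, 1960: 366 days (Feb 29, 1960 is in that span).
Mar 29, 1960 → Mar 29, 1961: 365 days.
Mar 29, 1961 → Mar 29, 1962: 365 days.
Mar 29, 1962 → Mar 29, 1963: 365 days.
Mar 29, 1963 → Mar 29, 1964: 366 days (Feb 29, 1964 is in that span).
Mar 29, 1964 → Mar 29, 1965: 365 days.
Mar 29, 1965 → Mar 29, 1966: 365 days.
Mar 29, 1966 → Mar 29, 1967: 365 days.
Mar 29, 1967 → Apr 29, 1967: 31 days (March has 31).
Apr 29, 1967 → May 29, 1967: 30 days (April has 30).
May 29, 1967 → Jun 29, 1967: 31 days (May has 31).
Jun 29, 1967 → Jul 29, 1967: 30 days (June has 30).
Jul 29, 1967 → Aug 29, 1967: 31 days (July has 31).
Aug 29, 1967 → Sep 29, 1967: 31 days (August has 31).
Sep 29, 1967 → Oct 29, 1967: 30 days (September has 30).
Oct 29, 1967 → Nov 29, 1967: 31 days (October has 31).
Nov 29, 1967 → Dec 4, 1967: 5 days.
Total: 4633 days.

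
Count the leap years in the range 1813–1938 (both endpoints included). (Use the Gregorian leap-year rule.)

30

Multiples of 4 in [1813,1938]: 31.
Of those, multiples of 100: 1 (not leap unless ÷400).
Multiples of 400: 0.
Leap years = 31 − 1 + 0 = 30.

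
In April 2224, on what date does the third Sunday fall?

April 18, 2224

April 1, 2224 is a Thursday.
The first Sunday is therefore April 4 (3 days later).
The third Sunday is 4 + 2×7 = April 18.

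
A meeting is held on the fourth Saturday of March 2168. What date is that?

March 1, 2168 is a Tuesday.
The first Saturday is therefore March 5 (4 days later).
The fourth Saturday is 5 + 3×7 = March 26.

March 26, 2168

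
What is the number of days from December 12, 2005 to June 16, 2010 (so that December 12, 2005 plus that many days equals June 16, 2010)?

1647

Dec 12, 2005 → Dec 12, 2006: 365 days.
Dec 12, 2006 → Dec 12, 2007: 365 days.
Dec 12, 2007 → Dec 12, 2008: 366 days (Feb 29, 2008 is in that span).
Dec 12, 2008 → Dec 12, 2009: 365 days.
Dec 12, 2009 → Jan 12, 2010: 31 days (December has 31).
Jan 12, 2010 → Feb 12, 2010: 31 days (January has 31).
Feb 12, 2010 → Mar 12, 2010: 28 days (February has 28).
Mar 12, 2010 → Apr 12, 2010: 31 days (March has 31).
Apr 12, 2010 → May 12, 2010: 30 days (April has 30).
May 12, 2010 → Jun 12, 2010: 31 days (May has 31).
Jun 12, 2010 → Jun 16, 2010: 4 days.
Total: 1647 days.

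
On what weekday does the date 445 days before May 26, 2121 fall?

Thursday

First find the weekday of May 26, 2121. Doomsday rule: the anchor day for the 2100s is Sunday. For year 21: 21÷12 = 1 r 9, and 9÷4 = 2, so 1+9+2 = 12.
Sunday + 12 ≡ Friday — that's 2121's doomsday.
In May the doomsday date is May 9.
May 26 is 17 days after May 9; 17 mod 7 = 3, so Friday + 3 = Monday.
445 mod 7 = 4, so 445 days before a Monday is Monday − 4 = Thursday.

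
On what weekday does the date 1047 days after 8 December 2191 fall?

First find the weekday of Dec 8, 2191. Doomsday rule: the anchor day for the 2100s is Sunday. For year 91: 91÷12 = 7 r 7, and 7÷4 = 1, so 7+7+1 = 15.
Sunday + 15 ≡ Monday — that's 2191's doomsday.
In December the doomsday date is Dec 12.
Dec 8 is 4 days before Dec 12; 4 mod 7 = 4, so Monday − 4 = Thursday.
1047 mod 7 = 4, so 1047 days after a Thursday is Thursday + 4 = Monday.

Monday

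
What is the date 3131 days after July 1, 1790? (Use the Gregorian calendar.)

+365 (one year) → Jul 1, 1791 (2766 left).
+366 (one year; includes Feb 29, 1792) → Jul 1, 1792 (2400 left).
+365 (one year) → Jul 1, 1793 (2035 left).
+365 (one year) → Jul 1, 1794 (1670 left).
+365 (one year) → Jul 1, 1795 (1305 left).
+366 (one year; includes Feb 29, 1796) → Jul 1, 1796 (939 left).
+365 (one year) → Jul 1, 1797 (574 left).
+365 (one year) → Jul 1, 1798 (209 left).
Jul has 31 days: +31 → Aug 1, 1798 (178 left).
Aug has 31 days: +31 → Sep 1, 1798 (147 left).
Sep has 30 days: +30 → Oct 1, 1798 (117 left).
Oct has 31 days: +31 → Nov 1, 1798 (86 left).
Nov has 30 days: +30 → Dec 1, 1798 (56 left).
Dec has 31 days: +31 → Jan 1, 1799 (25 left).
+25 → Jan 26, 1799.

January 26, 1799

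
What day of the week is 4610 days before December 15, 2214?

Sunday

First find the weekday of Dec 15, 2214. Doomsday rule: the anchor day for the 2200s is Friday. For year 14: 14÷12 = 1 r 2, and 2÷4 = 0, so 1+2+0 = 3.
Friday + 3 ≡ Monday — that's 2214's doomsday.
In December the doomsday date is Dec 12.
Dec 15 is 3 days after Dec 12; 3 mod 7 = 3, so Monday + 3 = Thursday.
4610 mod 7 = 4, so 4610 days before a Thursday is Thursday − 4 = Sunday.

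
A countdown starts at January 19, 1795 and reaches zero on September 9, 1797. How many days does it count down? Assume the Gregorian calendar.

964

Jan 19, 1795 → Jan 19, 1796: 365 days.
Jan 19, 1796 → Jan 19, 1797: 366 days (Feb 29, 1796 is in that span).
Jan 19, 1797 → Feb 19, 1797: 31 days (January has 31).
Feb 19, 1797 → Mar 19, 1797: 28 days (February has 28).
Mar 19, 1797 → Apr 19, 1797: 31 days (March has 31).
Apr 19, 1797 → May 19, 1797: 30 days (April has 30).
May 19, 1797 → Jun 19, 1797: 31 days (May has 31).
Jun 19, 1797 → Jul 19, 1797: 30 days (June has 30).
Jul 19, 1797 → Aug 19, 1797: 31 days (July has 31).
Aug 19, 1797 → Sep 9, 1797: 21 days.
Total: 964 days.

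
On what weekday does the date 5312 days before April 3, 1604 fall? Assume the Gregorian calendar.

Apr 3, 1604 is a Saturday.
5312 mod 7 = 6, so 5312 days before a Saturday is Saturday − 6 = Sunday.

Sunday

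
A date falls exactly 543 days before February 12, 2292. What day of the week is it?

Monday

Feb 12, 2292 is a Friday.
543 mod 7 = 4, so 543 days before a Friday is Friday − 4 = Monday.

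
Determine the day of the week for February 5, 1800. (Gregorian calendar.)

Doomsday rule: the anchor day for the 1800s is Friday. For year 00: 0÷12 = 0 r 0, and 0÷4 = 0, so 0+0+0 = 0.
Friday + 0 ≡ Friday — that's 1800's doomsday.
In February the doomsday date is Feb 28 (1800 is not a leap year (divisible by 100 but not 400)).
Feb 5 is 23 days before Feb 28; 23 mod 7 = 2, so Friday − 2 = Wednesday.

Wednesday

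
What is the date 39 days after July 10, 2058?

August 18, 2058

Jul has 31 days: +22 → Aug 1, 2058 (17 left).
+17 → Aug 18, 2058.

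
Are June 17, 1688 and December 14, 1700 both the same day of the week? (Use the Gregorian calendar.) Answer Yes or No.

No

From Jun 17, 1688 to Dec 14, 1700 is 4562 days.
4562 mod 7 = 5, so they are different weekdays.
(Jun 17, 1688 is a Thursday; Dec 14, 1700 is a Tuesday.)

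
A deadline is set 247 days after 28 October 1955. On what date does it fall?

Oct has 31 days: +4 → Nov 1, 1955 (243 left).
Nov has 30 days: +30 → Dec 1, 1955 (213 left).
Dec has 31 days: +31 → Jan 1, 1956 (182 left).
Jan has 31 days: +31 → Feb 1, 1956 (151 left).
Feb has 29 days: +29 → Mar 1, 1956 (122 left).
Mar has 31 days: +31 → Apr 1, 1956 (91 left).
Apr has 30 days: +30 → May 1, 1956 (61 left).
May has 31 days: +31 → Jun 1, 1956 (30 left).
Jun has 30 days: +30 → Jul 1, 1956 (0 left).

July 1, 1956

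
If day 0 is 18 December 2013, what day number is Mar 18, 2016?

821

Dec 18, 2013 → Dec 18, 2014: 365 days.
Dec 18, 2014 → Dec 18, 2015: 365 days.
Dec 18, 2015 → Jan 18, 2016: 31 days (December has 31).
Jan 18, 2016 → Feb 18, 2016: 31 days (January has 31).
Feb 18, 2016 → Mar 18, 2016: 29 days.
Total: 821 days.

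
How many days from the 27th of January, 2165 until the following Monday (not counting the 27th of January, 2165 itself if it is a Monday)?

1

Jan 27, 2165 is a Sunday.
From Sunday to the next Monday is 1 day.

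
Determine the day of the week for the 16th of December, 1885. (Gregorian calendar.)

Doomsday rule: the anchor day for the 1800s is Friday. For year 85: 85÷12 = 7 r 1, and 1÷4 = 0, so 7+1+0 = 8.
Friday + 8 ≡ Saturday — that's 1885's doomsday.
In December the doomsday date is Dec 12.
Dec 16 is 4 days after Dec 12; 4 mod 7 = 4, so Saturday + 4 = Wednesday.

Wednesday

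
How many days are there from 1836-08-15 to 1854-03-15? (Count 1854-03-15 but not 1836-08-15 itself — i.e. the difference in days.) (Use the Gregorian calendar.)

Aug 15, 1836 → Aug 15, 1837: 365 days.
Aug 15, 1837 → Aug 15, 1838: 365 days.
Aug 15, 1838 → Aug 15, 1839: 365 days.
Aug 15, 1839 → Aug 15, 1840: 366 days (Feb 29, 1840 is in that span).
Aug 15, 1840 → Aug 15, 1841: 365 days.
Aug 15, 1841 → Aug 15, 1842: 365 days.
Aug 15, 1842 → Aug 15, 1843: 365 days.
Aug 15, 1843 → Aug 15, 1844: 366 days (Feb 29, 1844 is in that span).
Aug 15, 1844 → Aug 15, 1845: 365 days.
Aug 15, 1845 → Aug 15, 1846: 365 days.
Aug 15, 1846 → Aug 15, 1847: 365 days.
Aug 15, 1847 → Aug 15, 1848: 366 days (Feb 29, 1848 is in that span).
Aug 15, 1848 → Aug 15, 1849: 365 days.
Aug 15, 1849 → Aug 15, 1850: 365 days.
Aug 15, 1850 → Aug 15, 1851: 365 days.
Aug 15, 1851 → Aug 15, 1852: 366 days (Feb 29, 1852 is in that span).
Aug 15, 1852 → Aug 15, 1853: 365 days.
Aug 15, 1853 → Sep 15, 1853: 31 days (August has 31).
Sep 15, 1853 → Oct 15, 1853: 30 days (September has 30).
Oct 15, 1853 → Nov 15, 1853: 31 days (October has 31).
Nov 15, 1853 → Dec 15, 1853: 30 days (November has 30).
Dec 15, 1853 → Jan 15, 1854: 31 days (December has 31).
Jan 15, 1854 → Feb 15, 1854: 31 days (January has 31).
Feb 15, 1854 → Mar 15, 1854: 28 days.
Total: 6421 days.

6421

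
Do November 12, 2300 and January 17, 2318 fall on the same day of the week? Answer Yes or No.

From Nov 12, 2300 to Jan 17, 2318 is 6275 days.
6275 mod 7 = 3, so they are different weekdays.
(Nov 12, 2300 is a Monday; Jan 17, 2318 is a Thursday.)

No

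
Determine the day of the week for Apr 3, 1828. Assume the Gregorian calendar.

Thursday

Doomsday rule: the anchor day for the 1800s is Friday. For year 28: 28÷12 = 2 r 4, and 4÷4 = 1, so 2+4+1 = 7.
Friday + 7 ≡ Friday — that's 1828's doomsday.
In April the doomsday date is Apr 4.
Apr 3 is 1 day before Apr 4; 1 mod 7 = 1, so Friday − 1 = Thursday.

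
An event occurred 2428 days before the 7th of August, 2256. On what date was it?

−366 (one year; includes Feb 29, 2256) → Aug 7, 2255 (2062 left).
−365 (one year) → Aug 7, 2254 (1697 left).
−365 (one year) → Aug 7, 2253 (1332 left).
−365 (one year) → Aug 7, 2252 (967 left).
−366 (one year; includes Feb 29, 2252) → Aug 7, 2251 (601 left).
−365 (one year) → Aug 7, 2250 (236 left).
−7 → Jul 31, 2250 (end of Jul, 31 days; 229 left).
−31 → Jun 30, 2250 (end of Jun, 30 days; 198 left).
−30 → May 31, 2250 (end of May, 31 days; 168 left).
−31 → Apr 30, 2250 (end of Apr, 30 days; 137 left).
−30 → Mar 31, 2250 (end of Mar, 31 days; 107 left).
−31 → Feb 28, 2250 (end of Feb, 28 days; 76 left).
−28 → Jan 31, 2250 (end of Jan, 31 days; 48 left).
−31 → Dec 31, 2249 (end of Dec, 31 days; 17 left).
−17 → Dec 14, 2249.

December 14, 2249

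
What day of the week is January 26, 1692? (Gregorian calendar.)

Doomsday rule: the anchor day for the 1600s is Tuesday. For year 92: 92÷12 = 7 r 8, and 8÷4 = 2, so 7+8+2 = 17.
Tuesday + 17 ≡ Friday — that's 1692's doomsday.
In January the doomsday date is Jan 4 (1692 is a leap year (divisible by 4)).
Jan 26 is 22 days after Jan 4; 22 mod 7 = 1, so Friday + 1 = Saturday.

Saturday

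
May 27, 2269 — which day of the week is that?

Thursday

Doomsday rule: the anchor day for the 2200s is Friday. For year 69: 69÷12 = 5 r 9, and 9÷4 = 2, so 5+9+2 = 16.
Friday + 16 ≡ Sunday — that's 2269's doomsday.
In May the doomsday date is May 9.
May 27 is 18 days after May 9; 18 mod 7 = 4, so Sunday + 4 = Thursday.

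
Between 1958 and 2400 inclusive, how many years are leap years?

108

Multiples of 4 in [1958,2400]: 111.
Of those, multiples of 100: 5 (not leap unless ÷400).
Multiples of 400: 2.
Leap years = 111 − 5 + 2 = 108.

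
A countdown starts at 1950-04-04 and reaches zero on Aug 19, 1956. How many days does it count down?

2329

Apr 4, 1950 → Apr 4, 1951: 365 days.
Apr 4, 1951 → Apr 4, 1952: 366 days (Feb 29, 1952 is in that span).
Apr 4, 1952 → Apr 4, 1953: 365 days.
Apr 4, 1953 → Apr 4, 1954: 365 days.
Apr 4, 1954 → Apr 4, 1955: 365 days.
Apr 4, 1955 → Apr 4, 1956: 366 days (Feb 29, 1956 is in that span).
Apr 4, 1956 → May 4, 1956: 30 days (April has 30).
May 4, 1956 → Jun 4, 1956: 31 days (May has 31).
Jun 4, 1956 → Jul 4, 1956: 30 days (June has 30).
Jul 4, 1956 → Aug 4, 1956: 31 days (July has 31).
Aug 4, 1956 → Aug 19, 1956: 15 days.
Total: 2329 days.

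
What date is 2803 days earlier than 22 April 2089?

August 19, 2081

−365 (one year) → Apr 22, 2088 (2438 left).
−366 (one year; includes Feb 29, 2088) → Apr 22, 2087 (2072 left).
−365 (one year) → Apr 22, 2086 (1707 left).
−365 (one year) → Apr 22, 2085 (1342 left).
−365 (one year) → Apr 22, 2084 (977 left).
−366 (one year; includes Feb 29, 2084) → Apr 22, 2083 (611 left).
−365 (one year) → Apr 22, 2082 (246 left).
−22 → Mar 31, 2082 (end of Mar, 31 days; 224 left).
−31 → Feb 28, 2082 (end of Feb, 28 days; 193 left).
−28 → Jan 31, 2082 (end of Jan, 31 days; 165 left).
−31 → Dec 31, 2081 (end of Dec, 31 days; 134 left).
−31 → Nov 30, 2081 (end of Nov, 30 days; 103 left).
−30 → Oct 31, 2081 (end of Oct, 31 days; 73 left).
−31 → Sep 30, 2081 (end of Sep, 30 days; 42 left).
−30 → Aug 31, 2081 (end of Aug, 31 days; 12 left).
−12 → Aug 19, 2081.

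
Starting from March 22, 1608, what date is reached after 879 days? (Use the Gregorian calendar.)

August 18, 1610

+365 (one year) → Mar 22, 1609 (514 left).
+365 (one year) → Mar 22, 1610 (149 left).
Mar has 31 days: +10 → Apr 1, 1610 (139 left).
Apr has 30 days: +30 → May 1, 1610 (109 left).
May has 31 days: +31 → Jun 1, 1610 (78 left).
Jun has 30 days: +30 → Jul 1, 1610 (48 left).
Jul has 31 days: +31 → Aug 1, 1610 (17 left).
+17 → Aug 18, 1610.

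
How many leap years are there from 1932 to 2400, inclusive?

Multiples of 4 in [1932,2400]: 118.
Of those, multiples of 100: 5 (not leap unless ÷400).
Multiples of 400: 2.
Leap years = 118 − 5 + 2 = 115.

115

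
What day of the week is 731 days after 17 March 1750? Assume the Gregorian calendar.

Mar 17, 1750 is a Tuesday.
731 mod 7 = 3, so 731 days after a Tuesday is Tuesday + 3 = Friday.

Friday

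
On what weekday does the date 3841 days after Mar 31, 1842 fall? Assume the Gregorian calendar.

Mar 31, 1842 is a Thursday.
3841 mod 7 = 5, so 3841 days after a Thursday is Thursday + 5 = Tuesday.

Tuesday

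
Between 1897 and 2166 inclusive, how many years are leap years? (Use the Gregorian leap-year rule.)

Multiples of 4 in [1897,2166]: 67.
Of those, multiples of 100: 3 (not leap unless ÷400).
Multiples of 400: 1.
Leap years = 67 − 3 + 1 = 65.

65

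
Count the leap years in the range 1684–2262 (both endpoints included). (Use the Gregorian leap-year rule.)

140

Multiples of 4 in [1684,2262]: 145.
Of those, multiples of 100: 6 (not leap unless ÷400).
Multiples of 400: 1.
Leap years = 145 − 6 + 1 = 140.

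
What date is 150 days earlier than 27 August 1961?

March 30, 1961

−27 → Jul 31, 1961 (end of Jul, 31 days; 123 left).
−31 → Jun 30, 1961 (end of Jun, 30 days; 92 left).
−30 → May 31, 1961 (end of May, 31 days; 62 left).
−31 → Apr 30, 1961 (end of Apr, 30 days; 31 left).
−30 → Mar 31, 1961 (end of Mar, 31 days; 1 left).
−1 → Mar 30, 1961.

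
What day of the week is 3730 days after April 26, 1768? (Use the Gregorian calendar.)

First find the weekday of Apr 26, 1768. Doomsday rule: the anchor day for the 1700s is Sunday. For year 68: 68÷12 = 5 r 8, and 8÷4 = 2, so 5+8+2 = 15.
Sunday + 15 ≡ Monday — that's 1768's doomsday.
In April the doomsday date is Apr 4.
Apr 26 is 22 days after Apr 4; 22 mod 7 = 1, so Monday + 1 = Tuesday.
3730 mod 7 = 6, so 3730 days after a Tuesday is Tuesday + 6 = Monday.

Monday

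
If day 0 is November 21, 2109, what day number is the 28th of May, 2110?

Nov 21, 2109 → Dec 21, 2109: 30 days (November has 30).
Dec 21, 2109 → Jan 21, 2110: 31 days (December has 31).
Jan 21, 2110 → Feb 21, 2110: 31 days (January has 31).
Feb 21, 2110 → Mar 21, 2110: 28 days (February has 28).
Mar 21, 2110 → Apr 21, 2110: 31 days (March has 31).
Apr 21, 2110 → May 21, 2110: 30 days (April has 30).
May 21, 2110 → May 28, 2110: 7 days.
Total: 188 days.

188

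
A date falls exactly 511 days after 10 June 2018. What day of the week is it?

Sunday

First find the weekday of Jun 10, 2018. Doomsday rule: the anchor day for the 2000s is Tuesday. For year 18: 18÷12 = 1 r 6, and 6÷4 = 1, so 1+6+1 = 8.
Tuesday + 8 ≡ Wednesday — that's 2018's doomsday.
In June the doomsday date is Jun 6.
Jun 10 is 4 days after Jun 6; 4 mod 7 = 4, so Wednesday + 4 = Sunday.
511 mod 7 = 0, so 511 days after a Sunday is Sunday + 0 = Sunday.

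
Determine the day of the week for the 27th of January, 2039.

Doomsday rule: the anchor day for the 2000s is Tuesday. For year 39: 39÷12 = 3 r 3, and 3÷4 = 0, so 3+3+0 = 6.
Tuesday + 6 ≡ Monday — that's 2039's doomsday.
In January the doomsday date is Jan 3 (2039 is not a leap year).
Jan 27 is 24 days after Jan 3; 24 mod 7 = 3, so Monday + 3 = Thursday.

Thursday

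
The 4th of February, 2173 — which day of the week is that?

Thursday

Doomsday rule: the anchor day for the 2100s is Sunday. For year 73: 73÷12 = 6 r 1, and 1÷4 = 0, so 6+1+0 = 7.
Sunday + 7 ≡ Sunday — that's 2173's doomsday.
In February the doomsday date is Feb 28 (2173 is not a leap year).
Feb 4 is 24 days before Feb 28; 24 mod 7 = 3, so Sunday − 3 = Thursday.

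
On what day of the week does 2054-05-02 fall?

Doomsday rule: the anchor day for the 2000s is Tuesday. For year 54: 54÷12 = 4 r 6, and 6÷4 = 1, so 4+6+1 = 11.
Tuesday + 11 ≡ Saturday — that's 2054's doomsday.
In May the doomsday date is May 9.
May 2 is 7 days before May 9; 7 mod 7 = 0, so Saturday − 0 = Saturday.

Saturday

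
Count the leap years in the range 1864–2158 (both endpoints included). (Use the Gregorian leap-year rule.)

Multiples of 4 in [1864,2158]: 74.
Of those, multiples of 100: 3 (not leap unless ÷400).
Multiples of 400: 1.
Leap years = 74 − 3 + 1 = 72.

72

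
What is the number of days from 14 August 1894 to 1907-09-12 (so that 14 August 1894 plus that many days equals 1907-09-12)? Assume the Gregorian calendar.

4776

Aug 14, 1894 → Aug 14, 1895: 365 days.
Aug 14, 1895 → Aug 14, 1896: 366 days (Feb 29, 1896 is in that span).
Aug 14, 1896 → Aug 14, 1897: 365 days.
Aug 14, 1897 → Aug 14, 1898: 365 days.
Aug 14, 1898 → Aug 14, 1899: 365 days.
Aug 14, 1899 → Aug 14, 1900: 365 days.
Aug 14, 1900 → Aug 14, 1901: 365 days.
Aug 14, 1901 → Aug 14, 1902: 365 days.
Aug 14, 1902 → Aug 14, 1903: 365 days.
Aug 14, 1903 → Aug 14, 1904: 366 days (Feb 29, 1904 is in that span).
Aug 14, 1904 → Aug 14, 1905: 365 days.
Aug 14, 1905 → Aug 14, 1906: 365 days.
Aug 14, 1906 → Sep 14, 1906: 31 days (August has 31).
Sep 14, 1906 → Oct 14, 1906: 30 days (September has 30).
Oct 14, 1906 → Nov 14, 1906: 31 days (October has 31).
Nov 14, 1906 → Dec 14, 1906: 30 days (November has 30).
Dec 14, 1906 → Jan 14, 1907: 31 days (December has 31).
Jan 14, 1907 → Feb 14, 1907: 31 days (January has 31).
Feb 14, 1907 → Mar 14, 1907: 28 days (February has 28).
Mar 14, 1907 → Apr 14, 1907: 31 days (March has 31).
Apr 14, 1907 → May 14, 1907: 30 days (April has 30).
May 14, 1907 → Jun 14, 1907: 31 days (May has 31).
Jun 14, 1907 → Jul 14, 1907: 30 days (June has 30).
Jul 14, 1907 → Aug 14, 1907: 31 days (July has 31).
Aug 14, 1907 → Sep 12, 1907: 29 days.
Total: 4776 days.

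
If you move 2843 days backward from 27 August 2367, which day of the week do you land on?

Aug 27, 2367 is a Sunday.
2843 mod 7 = 1, so 2843 days before a Sunday is Sunday − 1 = Saturday.

Saturday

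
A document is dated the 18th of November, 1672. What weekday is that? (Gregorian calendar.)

Friday

Doomsday rule: the anchor day for the 1600s is Tuesday. For year 72: 72÷12 = 6 r 0, and 0÷4 = 0, so 6+0+0 = 6.
Tuesday + 6 ≡ Monday — that's 1672's doomsday.
In November the doomsday date is Nov 7.
Nov 18 is 11 days after Nov 7; 11 mod 7 = 4, so Monday + 4 = Friday.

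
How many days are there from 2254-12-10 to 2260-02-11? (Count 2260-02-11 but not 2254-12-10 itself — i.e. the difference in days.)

1889

Dec 10, 2254 → Dec 10, 2255: 365 days.
Dec 10, 2255 → Dec 10, 2256: 366 days (Feb 29, 2256 is in that span).
Dec 10, 2256 → Dec 10, 2257: 365 days.
Dec 10, 2257 → Dec 10, 2258: 365 days.
Dec 10, 2258 → Dec 10, 2259: 365 days.
Dec 10, 2259 → Jan 10, 2260: 31 days (December has 31).
Jan 10, 2260 → Feb 10, 2260: 31 days (January has 31).
Feb 10, 2260 → Feb 11, 2260: 1 days.
Total: 1889 days.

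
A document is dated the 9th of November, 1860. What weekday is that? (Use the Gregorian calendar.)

Friday

Doomsday rule: the anchor day for the 1800s is Friday. For year 60: 60÷12 = 5 r 0, and 0÷4 = 0, so 5+0+0 = 5.
Friday + 5 ≡ Wednesday — that's 1860's doomsday.
In November the doomsday date is Nov 7.
Nov 9 is 2 days after Nov 7; 2 mod 7 = 2, so Wednesday + 2 = Friday.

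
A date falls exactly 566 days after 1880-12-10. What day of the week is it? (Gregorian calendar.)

Dec 10, 1880 is a Friday.
566 mod 7 = 6, so 566 days after a Friday is Friday + 6 = Thursday.

Thursday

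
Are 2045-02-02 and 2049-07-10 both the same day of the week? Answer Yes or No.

No

From Feb 2, 2045 to Jul 10, 2049 is 1619 days.
1619 mod 7 = 2, so they are different weekdays.
(Feb 2, 2045 is a Thursday; Jul 10, 2049 is a Saturday.)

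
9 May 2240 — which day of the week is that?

Saturday

Doomsday rule: the anchor day for the 2200s is Friday. For year 40: 40÷12 = 3 r 4, and 4÷4 = 1, so 3+4+1 = 8.
Friday + 8 ≡ Saturday — that's 2240's doomsday.
In May the doomsday date is May 9.
May 9 is the doomsday itself: Saturday.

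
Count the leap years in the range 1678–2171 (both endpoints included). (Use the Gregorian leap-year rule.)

Multiples of 4 in [1678,2171]: 123.
Of those, multiples of 100: 5 (not leap unless ÷400).
Multiples of 400: 1.
Leap years = 123 − 5 + 1 = 119.

119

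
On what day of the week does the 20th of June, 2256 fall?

Friday

Doomsday rule: the anchor day for the 2200s is Friday. For year 56: 56÷12 = 4 r 8, and 8÷4 = 2, so 4+8+2 = 14.
Friday + 14 ≡ Friday — that's 2256's doomsday.
In June the doomsday date is Jun 6.
Jun 20 is 14 days after Jun 6; 14 mod 7 = 0, so Friday + 0 = Friday.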